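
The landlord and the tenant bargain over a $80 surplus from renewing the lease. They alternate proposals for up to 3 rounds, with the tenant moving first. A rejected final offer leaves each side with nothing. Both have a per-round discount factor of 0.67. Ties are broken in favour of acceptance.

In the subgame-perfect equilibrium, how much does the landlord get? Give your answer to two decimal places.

17.69

Round 3 (the tenant proposes): rejection yields 0 for the landlord; the tenant offers 0 and keeps 80.
Round 2 (the landlord proposes): the tenant can get 80 next round, worth 0.67 × 80 = 53.6 now. The landlord offers 53.6 and keeps 80 − 53.6 = 26.4.
Round 1 (the tenant proposes): the landlord can get 26.4 next round, worth 0.67 × 26.4 = 17.688 now; the tenant offers that and keeps 62.312.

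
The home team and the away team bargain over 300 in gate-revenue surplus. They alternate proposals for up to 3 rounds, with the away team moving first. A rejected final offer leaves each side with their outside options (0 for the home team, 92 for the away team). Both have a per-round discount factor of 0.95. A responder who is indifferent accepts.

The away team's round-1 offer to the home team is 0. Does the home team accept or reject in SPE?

Reject

Round 3 (the away team proposes): rejection yields 0 for the home team; the away team offers 0 and keeps 300.
Round 2 (the home team proposes): the away team can get 300 next round, worth 0.95 × 300 = 285 now. The home team offers 285 and keeps 300 − 285 = 15.
So by rejecting in round 1, the home team gets 15 next round, worth 0.95 × 15 = 14.25 now.
Offer 0 < 14.25, so the home team rejects.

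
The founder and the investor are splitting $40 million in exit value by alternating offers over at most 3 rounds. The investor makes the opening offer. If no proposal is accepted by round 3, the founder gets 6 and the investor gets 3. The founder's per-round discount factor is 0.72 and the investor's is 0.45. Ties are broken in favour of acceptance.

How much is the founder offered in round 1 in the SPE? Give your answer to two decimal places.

Round 3 (the investor proposes): the founder gets 6 if talks fail, so the investor offers 6 and keeps 34.
Round 2 (the founder proposes): the investor can get 34 next round, worth 0.45 × 34 = 15.3 now, so the founder offers 15.3, keeping 24.7.
Round 1 (the investor proposes): the founder can get 24.7 next round, worth 0.72 × 24.7 = 17.784 now; the investor offers that and keeps 22.216.

17.78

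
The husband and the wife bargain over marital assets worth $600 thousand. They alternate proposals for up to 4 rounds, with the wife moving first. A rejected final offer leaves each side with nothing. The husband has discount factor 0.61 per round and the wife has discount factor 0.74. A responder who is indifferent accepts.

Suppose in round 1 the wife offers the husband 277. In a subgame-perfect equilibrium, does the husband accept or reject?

Round 4 (the husband proposes): rejection yields 0 for the wife; the husband offers 0 and keeps 600.
Round 3 (the wife proposes): the husband can get 600 next round, worth 0.61 × 600 = 366 now, so the wife offers 366, keeping 234.
Round 2 (the husband proposes): the wife can get 234 next round, worth 0.74 × 234 = 173.16 now; the husband offers that and keeps 426.84.
So by rejecting in round 1, the husband gets 426.84 next round, worth 0.61 × 426.84 = 260.3724 now.
Offer 277 ≥ 260.3724, so the husband accepts.

Accept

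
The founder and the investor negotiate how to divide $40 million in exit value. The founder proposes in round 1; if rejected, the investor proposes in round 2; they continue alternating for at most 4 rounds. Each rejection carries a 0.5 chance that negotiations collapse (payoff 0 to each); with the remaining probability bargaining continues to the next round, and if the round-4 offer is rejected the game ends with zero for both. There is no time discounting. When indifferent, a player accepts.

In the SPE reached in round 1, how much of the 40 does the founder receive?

Round 4 (the investor proposes): the founder will accept anything ≥ 0, so the investor offers 0 and keeps 40.
Round 3 (the founder proposes): rejecting gives the investor an expected 0.5 × 40 = 20, so the founder offers 20, keeping 20.
Round 2 (the investor proposes): rejecting gives the founder an expected 0.5 × 20 = 10, so the investor offers 10, keeping 30.
Round 1 (the founder proposes): rejecting gives the investor an expected 0.5 × 30 = 15; the founder offers that and keeps 25.

25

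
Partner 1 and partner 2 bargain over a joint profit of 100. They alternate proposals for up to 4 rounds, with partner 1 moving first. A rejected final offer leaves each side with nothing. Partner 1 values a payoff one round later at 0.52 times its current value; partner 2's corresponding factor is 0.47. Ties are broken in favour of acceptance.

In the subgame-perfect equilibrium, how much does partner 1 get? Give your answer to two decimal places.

65.95

Round 4 (partner 2 proposes): partner 1 will accept anything ≥ 0, so partner 2 offers 0 and keeps 100.
Round 3 (partner 1 proposes): partner 2 can get 100 next round, worth 0.47 × 100 = 47 now, so partner 1 offers 47, keeping 53.
Round 2 (partner 2 proposes): partner 1 can get 53 next round, worth 0.52 × 53 = 27.56 now; partner 2 offers that and keeps 72.44.
Round 1 (partner 1 proposes): partner 2 can get 72.44 next round, worth 0.47 × 72.44 = 34.0468 now; partner 1 offers that and keeps 65.9532.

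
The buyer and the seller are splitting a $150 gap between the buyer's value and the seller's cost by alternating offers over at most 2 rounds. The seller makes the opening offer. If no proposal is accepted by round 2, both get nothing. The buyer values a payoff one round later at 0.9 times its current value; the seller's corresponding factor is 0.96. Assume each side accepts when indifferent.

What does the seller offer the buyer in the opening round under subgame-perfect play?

By backward induction:
Round 2 (the buyer proposes): rejection yields 0 for the seller; the buyer offers 0 and keeps 150.
Round 1 (the seller proposes): the buyer can get 150 next round, worth 0.9 × 150 = 135 now, so the seller offers 135, keeping 15.

135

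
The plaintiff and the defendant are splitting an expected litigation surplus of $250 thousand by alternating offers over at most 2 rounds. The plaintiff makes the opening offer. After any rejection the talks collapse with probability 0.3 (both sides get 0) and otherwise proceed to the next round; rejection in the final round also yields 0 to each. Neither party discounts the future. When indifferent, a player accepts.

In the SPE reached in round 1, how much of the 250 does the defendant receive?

By backward induction:
Round 2 (the defendant proposes): rejection yields 0 for the plaintiff; the defendant offers 0 and keeps 250.
Round 1 (the plaintiff proposes): rejecting gives the defendant an expected 0.7 × 250 = 175. The plaintiff offers 175 and keeps 250 − 175 = 75.

175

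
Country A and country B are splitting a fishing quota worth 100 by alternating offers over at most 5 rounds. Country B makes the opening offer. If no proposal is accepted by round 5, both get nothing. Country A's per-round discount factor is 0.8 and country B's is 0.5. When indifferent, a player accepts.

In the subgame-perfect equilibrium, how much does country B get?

Round 5 (country B proposes): rejection yields 0 for country A; country B offers 0 and keeps 100.
Round 4 (country A proposes): country B can get 100 next round, worth 0.5 × 100 = 50 now, so country A offers 50, keeping 50.
Round 3 (country B proposes): country A can get 50 next round, worth 0.8 × 50 = 40 now. Country B offers 40 and keeps 100 − 40 = 60.
Round 2 (country A proposes): country B can get 60 next round, worth 0.5 × 60 = 30 now. Country A offers 30 and keeps 100 − 30 = 70.
Round 1 (country B proposes): country A can get 70 next round, worth 0.8 × 70 = 56 now, so country B offers 56, keeping 44.

44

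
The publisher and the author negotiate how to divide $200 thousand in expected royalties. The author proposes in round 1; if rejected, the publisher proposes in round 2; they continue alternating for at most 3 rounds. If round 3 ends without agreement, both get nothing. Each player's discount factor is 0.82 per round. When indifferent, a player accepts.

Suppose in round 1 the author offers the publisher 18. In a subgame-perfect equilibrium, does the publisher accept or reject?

Reject

Round 3 (the author proposes): rejection yields 0 for the publisher; the author offers 0 and keeps 200.
Round 2 (the publisher proposes): the author can get 200 next round, worth 0.82 × 200 = 164 now. The publisher offers 164 and keeps 200 − 164 = 36.
So by rejecting in round 1, the publisher gets 36 next round, worth 0.82 × 36 = 29.52 now.
Offer 18 < 29.52, so the publisher rejects.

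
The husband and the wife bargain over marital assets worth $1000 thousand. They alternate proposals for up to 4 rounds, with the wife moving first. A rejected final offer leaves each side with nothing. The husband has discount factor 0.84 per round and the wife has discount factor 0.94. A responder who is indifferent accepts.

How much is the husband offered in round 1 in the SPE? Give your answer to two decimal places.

713.66

Round 4 (the husband proposes): the wife will accept anything ≥ 0, so the husband offers 0 and keeps 1000.
Round 3 (the wife proposes): the husband can get 1000 next round, worth 0.84 × 1000 = 840 now, so the wife offers 840, keeping 160.
Round 2 (the husband proposes): the wife can get 160 next round, worth 0.94 × 160 = 150.4 now. The husband offers 150.4 and keeps 1000 − 150.4 = 849.6.
Round 1 (the wife proposes): the husband can get 849.6 next round, worth 0.84 × 849.6 = 713.664 now; the wife offers that and keeps 286.336.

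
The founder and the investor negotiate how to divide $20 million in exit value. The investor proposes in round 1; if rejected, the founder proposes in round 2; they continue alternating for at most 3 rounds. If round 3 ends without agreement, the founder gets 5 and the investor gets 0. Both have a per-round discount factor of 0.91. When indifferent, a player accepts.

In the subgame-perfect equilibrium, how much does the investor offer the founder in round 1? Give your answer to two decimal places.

By backward induction:
Round 3 (the investor proposes): the founder gets 5 if talks fail, so the investor offers 5 and keeps 15.
Round 2 (the founder proposes): the investor can get 15 next round, worth 0.91 × 15 = 13.65 now; the founder offers that and keeps 6.35.
Round 1 (the investor proposes): the founder can get 6.35 next round, worth 0.91 × 6.35 = 5.7785 now; the investor offers that and keeps 14.2215.

5.78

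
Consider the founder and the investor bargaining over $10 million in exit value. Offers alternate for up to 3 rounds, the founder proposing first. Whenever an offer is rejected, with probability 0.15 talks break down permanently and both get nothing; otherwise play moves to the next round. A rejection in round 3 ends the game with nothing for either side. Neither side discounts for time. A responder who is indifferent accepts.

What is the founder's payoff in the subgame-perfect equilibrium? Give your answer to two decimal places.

8.73

Round 3 (the founder proposes): rejection yields 0 for the investor; the founder offers 0 and keeps 10.
Round 2 (the investor proposes): rejecting gives the founder an expected 0.85 × 10 = 8.5. The investor offers 8.5 and keeps 10 − 8.5 = 1.5.
Round 1 (the founder proposes): rejecting gives the investor an expected 0.85 × 1.5 = 1.275. The founder offers 1.275 and keeps 10 − 1.275 = 8.725.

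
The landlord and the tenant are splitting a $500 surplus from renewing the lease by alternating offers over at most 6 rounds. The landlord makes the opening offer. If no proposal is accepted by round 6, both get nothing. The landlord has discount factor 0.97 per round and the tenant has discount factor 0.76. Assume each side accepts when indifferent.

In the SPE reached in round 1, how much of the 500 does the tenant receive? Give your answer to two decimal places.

226.32

Round 6 (the tenant proposes): rejection yields 0 for the landlord; the tenant offers 0 and keeps 500.
Round 5 (the landlord proposes): the tenant can get 500 next round, worth 0.76 × 500 = 380 now, so the landlord offers 380, keeping 120.
Round 4 (the tenant proposes): the landlord can get 120 next round, worth 0.97 × 120 = 116.4 now, so the tenant offers 116.4, keeping 383.6.
Round 3 (the landlord proposes): the tenant can get 383.6 next round, worth 0.76 × 383.6 = 291.536 now, so the landlord offers 291.536, keeping 208.464.
Round 2 (the tenant proposes): the landlord can get 208.464 next round, worth 0.97 × 208.464 = 202.21008 now. The tenant offers 202.21008 and keeps 500 − 202.21008 = 297.78992.
Round 1 (the landlord proposes): the tenant can get 297.78992 next round, worth 0.76 × 297.78992 = 226.3203392 now. The landlord offers 226.3203392 and keeps 500 − 226.3203392 = 273.6796608.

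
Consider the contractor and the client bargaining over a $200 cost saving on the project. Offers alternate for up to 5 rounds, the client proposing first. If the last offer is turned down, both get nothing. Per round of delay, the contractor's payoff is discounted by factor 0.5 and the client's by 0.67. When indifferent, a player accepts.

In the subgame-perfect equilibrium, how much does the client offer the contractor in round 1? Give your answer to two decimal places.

Round 5 (the client proposes): rejection yields 0 for the contractor; the client offers 0 and keeps 200.
Round 4 (the contractor proposes): the client can get 200 next round, worth 0.67 × 200 = 134 now. The contractor offers 134 and keeps 200 − 134 = 66.
Round 3 (the client proposes): the contractor can get 66 next round, worth 0.5 × 66 = 33 now; the client offers that and keeps 167.
Round 2 (the contractor proposes): the client can get 167 next round, worth 0.67 × 167 = 111.89 now; the contractor offers that and keeps 88.11.
Round 1 (the client proposes): the contractor can get 88.11 next round, worth 0.5 × 88.11 = 44.055 now. The client offers 44.055 and keeps 200 − 44.055 = 155.945.

44.06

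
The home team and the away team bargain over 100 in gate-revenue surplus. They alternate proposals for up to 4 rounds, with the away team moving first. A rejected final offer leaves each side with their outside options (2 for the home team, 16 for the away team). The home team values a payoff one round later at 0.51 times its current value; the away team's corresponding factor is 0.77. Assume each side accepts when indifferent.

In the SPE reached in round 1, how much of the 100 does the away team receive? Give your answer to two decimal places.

71.45

Round 4 (the home team proposes): the away team gets 16 if talks fail, so the home team offers 16 and keeps 84.
Round 3 (the away team proposes): the home team can get 84 next round, worth 0.51 × 84 = 42.84 now; the away team offers that and keeps 57.16.
Round 2 (the home team proposes): the away team can get 57.16 next round, worth 0.77 × 57.16 = 44.0132 now; the home team offers that and keeps 55.9868.
Round 1 (the away team proposes): the home team can get 55.9868 next round, worth 0.51 × 55.9868 = 28.553268 now, so the away team offers 28.553268, keeping 71.446732.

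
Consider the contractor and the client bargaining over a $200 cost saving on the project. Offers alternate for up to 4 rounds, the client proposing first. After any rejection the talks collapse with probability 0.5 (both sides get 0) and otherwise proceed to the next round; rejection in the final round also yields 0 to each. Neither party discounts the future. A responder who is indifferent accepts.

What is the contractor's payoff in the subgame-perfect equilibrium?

By backward induction:
Round 4 (the contractor proposes): the client will accept anything ≥ 0, so the contractor offers 0 and keeps 200.
Round 3 (the client proposes): rejecting gives the contractor an expected 0.5 × 200 = 100. The client offers 100 and keeps 200 − 100 = 100.
Round 2 (the contractor proposes): rejecting gives the client an expected 0.5 × 100 = 50; the contractor offers that and keeps 150.
Round 1 (the client proposes): rejecting gives the contractor an expected 0.5 × 150 = 75, so the client offers 75, keeping 125.

75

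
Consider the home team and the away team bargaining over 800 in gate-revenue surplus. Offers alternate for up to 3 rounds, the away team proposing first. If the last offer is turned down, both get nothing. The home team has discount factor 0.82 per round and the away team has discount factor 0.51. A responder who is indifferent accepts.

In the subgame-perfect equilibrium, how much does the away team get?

Round 3 (the away team proposes): the home team will accept anything ≥ 0, so the away team offers 0 and keeps 800.
Round 2 (the home team proposes): the away team can get 800 next round, worth 0.51 × 800 = 408 now. The home team offers 408 and keeps 800 − 408 = 392.
Round 1 (the away team proposes): the home team can get 392 next round, worth 0.82 × 392 = 321.44 now, so the away team offers 321.44, keeping 478.56.

478.56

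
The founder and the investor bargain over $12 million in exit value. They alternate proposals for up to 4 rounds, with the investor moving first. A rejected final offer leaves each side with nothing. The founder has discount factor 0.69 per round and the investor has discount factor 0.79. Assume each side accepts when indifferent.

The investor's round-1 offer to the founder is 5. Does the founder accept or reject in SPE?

Reject

Round 4 (the founder proposes): rejection yields 0 for the investor; the founder offers 0 and keeps 12.
Round 3 (the investor proposes): the founder can get 12 next round, worth 0.69 × 12 = 8.28 now, so the investor offers 8.28, keeping 3.72.
Round 2 (the founder proposes): the investor can get 3.72 next round, worth 0.79 × 3.72 = 2.9388 now; the founder offers that and keeps 9.0612.
So by rejecting in round 1, the founder gets 9.0612 next round, worth 0.69 × 9.0612 = 6.252228 now.
Offer 5 < 6.252228, so the founder rejects.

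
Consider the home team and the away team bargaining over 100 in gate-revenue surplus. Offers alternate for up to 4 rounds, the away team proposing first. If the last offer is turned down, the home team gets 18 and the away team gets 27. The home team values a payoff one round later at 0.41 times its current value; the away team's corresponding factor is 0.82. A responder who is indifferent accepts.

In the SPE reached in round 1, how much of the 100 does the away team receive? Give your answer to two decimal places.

82.56

Round 4 (the home team proposes): the away team gets 27 if talks fail, so the home team offers 27 and keeps 73.
Round 3 (the away team proposes): the home team can get 73 next round, worth 0.41 × 73 = 29.93 now; the away team offers that and keeps 70.07.
Round 2 (the home team proposes): the away team can get 70.07 next round, worth 0.82 × 70.07 = 57.4574 now, so the home team offers 57.4574, keeping 42.5426.
Round 1 (the away team proposes): the home team can get 42.5426 next round, worth 0.41 × 42.5426 = 17.442466 now. The away team offers 17.442466 and keeps 100 − 17.442466 = 82.557534.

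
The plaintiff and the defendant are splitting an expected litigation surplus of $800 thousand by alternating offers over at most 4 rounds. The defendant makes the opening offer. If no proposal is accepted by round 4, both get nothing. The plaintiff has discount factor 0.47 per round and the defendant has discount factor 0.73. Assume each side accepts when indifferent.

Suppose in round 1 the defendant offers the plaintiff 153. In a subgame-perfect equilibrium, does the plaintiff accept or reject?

Round 4 (the plaintiff proposes): the defendant will accept anything ≥ 0, so the plaintiff offers 0 and keeps 800.
Round 3 (the defendant proposes): the plaintiff can get 800 next round, worth 0.47 × 800 = 376 now; the defendant offers that and keeps 424.
Round 2 (the plaintiff proposes): the defendant can get 424 next round, worth 0.73 × 424 = 309.52 now, so the plaintiff offers 309.52, keeping 490.48.
So by rejecting in round 1, the plaintiff gets 490.48 next round, worth 0.47 × 490.48 = 230.5256 now.
Offer 153 < 230.5256, so the plaintiff rejects.

Reject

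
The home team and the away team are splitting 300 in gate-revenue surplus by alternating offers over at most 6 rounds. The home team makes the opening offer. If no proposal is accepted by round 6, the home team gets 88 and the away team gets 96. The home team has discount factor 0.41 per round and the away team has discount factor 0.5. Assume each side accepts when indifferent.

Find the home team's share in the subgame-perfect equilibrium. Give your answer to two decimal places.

Round 6 (the away team proposes): the home team gets 88 if talks fail, so the away team offers 88 and keeps 212.
Round 5 (the home team proposes): the away team can get 212 next round, worth 0.5 × 212 = 106 now. The home team offers 106 and keeps 300 − 106 = 194.
Round 4 (the away team proposes): the home team can get 194 next round, worth 0.41 × 194 = 79.54 now, so the away team offers 79.54, keeping 220.46.
Round 3 (the home team proposes): the away team can get 220.46 next round, worth 0.5 × 220.46 = 110.23 now, so the home team offers 110.23, keeping 189.77.
Round 2 (the away team proposes): the home team can get 189.77 next round, worth 0.41 × 189.77 = 77.8057 now. The away team offers 77.8057 and keeps 300 − 77.8057 = 222.1943.
Round 1 (the home team proposes): the away team can get 222.1943 next round, worth 0.5 × 222.1943 = 111.09715 now. The home team offers 111.09715 and keeps 300 − 111.09715 = 188.90285.

188.90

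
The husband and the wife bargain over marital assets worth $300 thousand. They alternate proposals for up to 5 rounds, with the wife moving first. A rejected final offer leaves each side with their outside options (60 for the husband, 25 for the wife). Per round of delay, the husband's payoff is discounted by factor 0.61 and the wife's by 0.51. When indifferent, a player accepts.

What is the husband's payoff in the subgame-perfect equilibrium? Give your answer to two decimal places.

Solve by backward induction from round 5.
Round 5 (the wife proposes): the husband gets 60 if talks fail, so the wife offers 60 and keeps 240.
Round 4 (the husband proposes): the wife can get 240 next round, worth 0.51 × 240 = 122.4 now; the husband offers that and keeps 177.6.
Round 3 (the wife proposes): the husband can get 177.6 next round, worth 0.61 × 177.6 = 108.336 now. The wife offers 108.336 and keeps 300 − 108.336 = 191.664.
Round 2 (the husband proposes): the wife can get 191.664 next round, worth 0.51 × 191.664 = 97.74864 now, so the husband offers 97.74864, keeping 202.25136.
Round 1 (the wife proposes): the husband can get 202.25136 next round, worth 0.61 × 202.25136 = 123.3733296 now, so the wife offers 123.3733296, keeping 176.6266704.

123.37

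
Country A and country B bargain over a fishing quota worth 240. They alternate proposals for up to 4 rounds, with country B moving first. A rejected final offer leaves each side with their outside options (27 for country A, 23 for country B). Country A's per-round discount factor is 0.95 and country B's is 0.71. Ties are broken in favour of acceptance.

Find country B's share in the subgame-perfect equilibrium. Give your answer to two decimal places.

34.83

Work backward from the last round.
Round 4 (country A proposes): country B gets 23 if talks fail, so country A offers 23 and keeps 217.
Round 3 (country B proposes): country A can get 217 next round, worth 0.95 × 217 = 206.15 now; country B offers that and keeps 33.85.
Round 2 (country A proposes): country B can get 33.85 next round, worth 0.71 × 33.85 = 24.0335 now. Country A offers 24.0335 and keeps 240 − 24.0335 = 215.9665.
Round 1 (country B proposes): country A can get 215.9665 next round, worth 0.95 × 215.9665 = 205.168175 now; country B offers that and keeps 34.831825.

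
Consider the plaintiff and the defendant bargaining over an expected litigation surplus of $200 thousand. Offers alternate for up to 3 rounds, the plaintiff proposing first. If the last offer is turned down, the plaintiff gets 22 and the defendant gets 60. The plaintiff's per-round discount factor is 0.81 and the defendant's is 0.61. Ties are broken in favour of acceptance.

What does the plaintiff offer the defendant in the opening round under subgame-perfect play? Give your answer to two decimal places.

Work backward from the last round.
Round 3 (the plaintiff proposes): the defendant gets 60 if talks fail, so the plaintiff offers 60 and keeps 140.
Round 2 (the defendant proposes): the plaintiff can get 140 next round, worth 0.81 × 140 = 113.4 now. The defendant offers 113.4 and keeps 200 − 113.4 = 86.6.
Round 1 (the plaintiff proposes): the defendant can get 86.6 next round, worth 0.61 × 86.6 = 52.826 now; the plaintiff offers that and keeps 147.174.

52.83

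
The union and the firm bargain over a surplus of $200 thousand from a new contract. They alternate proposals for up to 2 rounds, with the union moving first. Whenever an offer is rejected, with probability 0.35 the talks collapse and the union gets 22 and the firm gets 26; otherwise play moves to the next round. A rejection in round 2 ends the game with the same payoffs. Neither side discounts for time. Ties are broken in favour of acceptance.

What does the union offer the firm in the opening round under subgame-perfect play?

By backward induction:
Round 2 (the firm proposes): the union gets 22 if talks fail, so the firm offers 22 and keeps 178.
Round 1 (the union proposes): rejecting gives the firm an expected 0.65 × 178 + 0.35 × 26 = 124.8, so the union offers 124.8, keeping 75.2.

124.8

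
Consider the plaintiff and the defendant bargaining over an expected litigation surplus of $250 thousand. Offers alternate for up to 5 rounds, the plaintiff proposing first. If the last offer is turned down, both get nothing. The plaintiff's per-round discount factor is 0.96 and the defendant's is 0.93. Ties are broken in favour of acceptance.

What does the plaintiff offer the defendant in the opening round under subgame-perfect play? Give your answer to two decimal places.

17.60

Solve by backward induction from round 5.
Round 5 (the plaintiff proposes): the defendant will accept anything ≥ 0, so the plaintiff offers 0 and keeps 250.
Round 4 (the defendant proposes): the plaintiff can get 250 next round, worth 0.96 × 250 = 240 now, so the defendant offers 240, keeping 10.
Round 3 (the plaintiff proposes): the defendant can get 10 next round, worth 0.93 × 10 = 9.3 now; the plaintiff offers that and keeps 240.7.
Round 2 (the defendant proposes): the plaintiff can get 240.7 next round, worth 0.96 × 240.7 = 231.072 now, so the defendant offers 231.072, keeping 18.928.
Round 1 (the plaintiff proposes): the defendant can get 18.928 next round, worth 0.93 × 18.928 = 17.60304 now. The plaintiff offers 17.60304 and keeps 250 − 17.60304 = 232.39696.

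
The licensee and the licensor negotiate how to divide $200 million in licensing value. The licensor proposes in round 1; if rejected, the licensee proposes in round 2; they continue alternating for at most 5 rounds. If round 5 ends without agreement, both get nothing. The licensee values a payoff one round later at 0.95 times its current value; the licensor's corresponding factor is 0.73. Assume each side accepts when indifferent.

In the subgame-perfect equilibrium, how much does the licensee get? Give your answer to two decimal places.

86.88

Round 5 (the licensor proposes): rejection yields 0 for the licensee; the licensor offers 0 and keeps 200.
Round 4 (the licensee proposes): the licensor can get 200 next round, worth 0.73 × 200 = 146 now, so the licensee offers 146, keeping 54.
Round 3 (the licensor proposes): the licensee can get 54 next round, worth 0.95 × 54 = 51.3 now. The licensor offers 51.3 and keeps 200 − 51.3 = 148.7.
Round 2 (the licensee proposes): the licensor can get 148.7 next round, worth 0.73 × 148.7 = 108.551 now, so the licensee offers 108.551, keeping 91.449.
Round 1 (the licensor proposes): the licensee can get 91.449 next round, worth 0.95 × 91.449 = 86.87655 now. The licensor offers 86.87655 and keeps 200 − 86.87655 = 113.12345.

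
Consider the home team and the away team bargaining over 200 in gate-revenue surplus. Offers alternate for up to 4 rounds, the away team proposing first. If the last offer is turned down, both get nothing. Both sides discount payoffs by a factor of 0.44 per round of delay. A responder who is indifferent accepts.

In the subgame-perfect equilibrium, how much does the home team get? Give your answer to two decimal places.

Round 4 (the home team proposes): the away team will accept anything ≥ 0, so the home team offers 0 and keeps 200.
Round 3 (the away team proposes): the home team can get 200 next round, worth 0.44 × 200 = 88 now, so the away team offers 88, keeping 112.
Round 2 (the home team proposes): the away team can get 112 next round, worth 0.44 × 112 = 49.28 now, so the home team offers 49.28, keeping 150.72.
Round 1 (the away team proposes): the home team can get 150.72 next round, worth 0.44 × 150.72 = 66.3168 now. The away team offers 66.3168 and keeps 200 − 66.3168 = 133.6832.

66.32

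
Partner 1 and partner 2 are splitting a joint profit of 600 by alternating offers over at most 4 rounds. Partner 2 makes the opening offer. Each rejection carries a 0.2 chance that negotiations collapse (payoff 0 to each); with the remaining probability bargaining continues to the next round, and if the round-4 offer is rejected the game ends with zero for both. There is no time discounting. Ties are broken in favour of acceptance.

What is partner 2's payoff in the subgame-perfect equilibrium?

196.8

By backward induction:
Round 4 (partner 1 proposes): partner 2 will accept anything ≥ 0, so partner 1 offers 0 and keeps 600.
Round 3 (partner 2 proposes): rejecting gives partner 1 an expected 0.8 × 600 = 480. Partner 2 offers 480 and keeps 600 − 480 = 120.
Round 2 (partner 1 proposes): rejecting gives partner 2 an expected 0.8 × 120 = 96. Partner 1 offers 96 and keeps 600 − 96 = 504.
Round 1 (partner 2 proposes): rejecting gives partner 1 an expected 0.8 × 504 = 403.2; partner 2 offers that and keeps 196.8.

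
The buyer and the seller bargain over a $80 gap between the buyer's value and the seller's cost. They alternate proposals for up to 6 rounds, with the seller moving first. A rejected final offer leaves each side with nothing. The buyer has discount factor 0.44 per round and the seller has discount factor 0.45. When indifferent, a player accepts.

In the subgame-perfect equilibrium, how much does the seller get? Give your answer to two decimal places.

Solve by backward induction from round 6.
Round 6 (the buyer proposes): rejection yields 0 for the seller; the buyer offers 0 and keeps 80.
Round 5 (the seller proposes): the buyer can get 80 next round, worth 0.44 × 80 = 35.2 now, so the seller offers 35.2, keeping 44.8.
Round 4 (the buyer proposes): the seller can get 44.8 next round, worth 0.45 × 44.8 = 20.16 now. The buyer offers 20.16 and keeps 80 − 20.16 = 59.84.
Round 3 (the seller proposes): the buyer can get 59.84 next round, worth 0.44 × 59.84 = 26.3296 now, so the seller offers 26.3296, keeping 53.6704.
Round 2 (the buyer proposes): the seller can get 53.6704 next round, worth 0.45 × 53.6704 = 24.15168 now, so the buyer offers 24.15168, keeping 55.84832.
Round 1 (the seller proposes): the buyer can get 55.84832 next round, worth 0.44 × 55.84832 = 24.5732608 now. The seller offers 24.5732608 and keeps 80 − 24.5732608 = 55.4267392.

55.43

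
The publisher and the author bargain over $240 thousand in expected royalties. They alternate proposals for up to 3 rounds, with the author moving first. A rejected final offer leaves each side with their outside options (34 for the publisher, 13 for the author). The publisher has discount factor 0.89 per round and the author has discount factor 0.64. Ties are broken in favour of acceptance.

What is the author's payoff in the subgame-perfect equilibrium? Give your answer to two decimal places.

143.74

By backward induction:
Round 3 (the author proposes): the publisher gets 34 if talks fail, so the author offers 34 and keeps 206.
Round 2 (the publisher proposes): the author can get 206 next round, worth 0.64 × 206 = 131.84 now. The publisher offers 131.84 and keeps 240 − 131.84 = 108.16.
Round 1 (the author proposes): the publisher can get 108.16 next round, worth 0.89 × 108.16 = 96.2624 now; the author offers that and keeps 143.7376.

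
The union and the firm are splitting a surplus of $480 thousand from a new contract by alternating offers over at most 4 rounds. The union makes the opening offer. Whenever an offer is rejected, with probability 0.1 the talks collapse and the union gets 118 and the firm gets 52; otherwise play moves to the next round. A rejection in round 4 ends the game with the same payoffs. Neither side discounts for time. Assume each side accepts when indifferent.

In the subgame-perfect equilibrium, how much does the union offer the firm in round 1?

Round 4 (the firm proposes): the union gets 118 if talks fail, so the firm offers 118 and keeps 362.
Round 3 (the union proposes): rejecting gives the firm an expected 0.9 × 362 + 0.1 × 52 = 331, so the union offers 331, keeping 149.
Round 2 (the firm proposes): rejecting gives the union an expected 0.9 × 149 + 0.1 × 118 = 145.9, so the firm offers 145.9, keeping 334.1.
Round 1 (the union proposes): rejecting gives the firm an expected 0.9 × 334.1 + 0.1 × 52 = 305.89. The union offers 305.89 and keeps 480 − 305.89 = 174.11.

305.89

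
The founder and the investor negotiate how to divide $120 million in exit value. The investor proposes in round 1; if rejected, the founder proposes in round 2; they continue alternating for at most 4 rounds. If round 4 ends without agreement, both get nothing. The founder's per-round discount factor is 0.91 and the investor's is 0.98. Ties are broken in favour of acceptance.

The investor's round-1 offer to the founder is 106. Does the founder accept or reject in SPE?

Work out the founder's continuation value if the offer is rejected.
Round 4 (the founder proposes): the investor will accept anything ≥ 0, so the founder offers 0 and keeps 120.
Round 3 (the investor proposes): the founder can get 120 next round, worth 0.91 × 120 = 109.2 now. The investor offers 109.2 and keeps 120 − 109.2 = 10.8.
Round 2 (the founder proposes): the investor can get 10.8 next round, worth 0.98 × 10.8 = 10.584 now, so the founder offers 10.584, keeping 109.416.
So by rejecting in round 1, the founder gets 109.416 next round, worth 0.91 × 109.416 = 99.56856 now.
Offer 106 ≥ 99.56856, so the founder accepts.

Accept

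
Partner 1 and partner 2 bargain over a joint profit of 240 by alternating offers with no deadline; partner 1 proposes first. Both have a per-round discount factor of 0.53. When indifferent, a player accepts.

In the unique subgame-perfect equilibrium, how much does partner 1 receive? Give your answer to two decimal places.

156.86

When partner 1 proposes, partner 2 accepts any offer worth at least 0.53 times what partner 2 would get by proposing next round; and vice versa.
This gives x = 240 − 0.53y and y = 240 − 0.53x, where x and y are each side's share when it proposes.
Hence (1 − 0.53·0.53)x = 240(1 − 0.53), i.e. 0.7191·x = 112.8.
x ≈ 156.8627; partner 2's share is 240 − x ≈ 83.1373.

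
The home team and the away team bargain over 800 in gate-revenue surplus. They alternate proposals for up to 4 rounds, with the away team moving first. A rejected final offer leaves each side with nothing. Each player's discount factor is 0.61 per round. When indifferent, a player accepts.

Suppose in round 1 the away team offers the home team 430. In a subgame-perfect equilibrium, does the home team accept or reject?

Accept

Work out the home team's continuation value if the offer is rejected.
Round 4 (the home team proposes): rejection yields 0 for the away team; the home team offers 0 and keeps 800.
Round 3 (the away team proposes): the home team can get 800 next round, worth 0.61 × 800 = 488 now. The away team offers 488 and keeps 800 − 488 = 312.
Round 2 (the home team proposes): the away team can get 312 next round, worth 0.61 × 312 = 190.32 now, so the home team offers 190.32, keeping 609.68.
So by rejecting in round 1, the home team gets 609.68 next round, worth 0.61 × 609.68 = 371.9048 now.
Offer 430 ≥ 371.9048, so the home team accepts.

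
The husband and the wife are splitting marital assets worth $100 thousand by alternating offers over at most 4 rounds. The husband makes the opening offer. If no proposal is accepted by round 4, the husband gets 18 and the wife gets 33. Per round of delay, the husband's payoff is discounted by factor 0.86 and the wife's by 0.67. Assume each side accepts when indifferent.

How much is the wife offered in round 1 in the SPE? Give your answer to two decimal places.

41.04

Solve by backward induction from round 4.
Round 4 (the wife proposes): the husband gets 18 if talks fail, so the wife offers 18 and keeps 82.
Round 3 (the husband proposes): the wife can get 82 next round, worth 0.67 × 82 = 54.94 now; the husband offers that and keeps 45.06.
Round 2 (the wife proposes): the husband can get 45.06 next round, worth 0.86 × 45.06 = 38.7516 now; the wife offers that and keeps 61.2484.
Round 1 (the husband proposes): the wife can get 61.2484 next round, worth 0.67 × 61.2484 = 41.036428 now; the husband offers that and keeps 58.963572.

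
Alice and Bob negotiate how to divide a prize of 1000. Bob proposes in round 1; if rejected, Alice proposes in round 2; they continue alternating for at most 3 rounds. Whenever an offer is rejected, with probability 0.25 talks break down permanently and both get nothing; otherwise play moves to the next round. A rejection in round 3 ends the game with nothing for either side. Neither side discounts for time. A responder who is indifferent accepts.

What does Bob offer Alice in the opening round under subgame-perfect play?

By backward induction:
Round 3 (Bob proposes): rejection yields 0 for Alice; Bob offers 0 and keeps 1000.
Round 2 (Alice proposes): rejecting gives Bob an expected 0.75 × 1000 = 750. Alice offers 750 and keeps 1000 − 750 = 250.
Round 1 (Bob proposes): rejecting gives Alice an expected 0.75 × 250 = 187.5. Bob offers 187.5 and keeps 1000 − 187.5 = 812.5.

187.5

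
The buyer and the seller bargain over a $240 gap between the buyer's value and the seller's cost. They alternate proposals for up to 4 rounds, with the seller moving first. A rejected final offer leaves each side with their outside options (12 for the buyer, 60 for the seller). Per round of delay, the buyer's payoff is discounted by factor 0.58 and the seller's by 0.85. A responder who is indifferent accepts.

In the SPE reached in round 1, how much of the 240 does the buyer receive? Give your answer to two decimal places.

72.35

Solve by backward induction from round 4.
Round 4 (the buyer proposes): the seller gets 60 if talks fail, so the buyer offers 60 and keeps 180.
Round 3 (the seller proposes): the buyer can get 180 next round, worth 0.58 × 180 = 104.4 now; the seller offers that and keeps 135.6.
Round 2 (the buyer proposes): the seller can get 135.6 next round, worth 0.85 × 135.6 = 115.26 now, so the buyer offers 115.26, keeping 124.74.
Round 1 (the seller proposes): the buyer can get 124.74 next round, worth 0.58 × 124.74 = 72.3492 now; the seller offers that and keeps 167.6508.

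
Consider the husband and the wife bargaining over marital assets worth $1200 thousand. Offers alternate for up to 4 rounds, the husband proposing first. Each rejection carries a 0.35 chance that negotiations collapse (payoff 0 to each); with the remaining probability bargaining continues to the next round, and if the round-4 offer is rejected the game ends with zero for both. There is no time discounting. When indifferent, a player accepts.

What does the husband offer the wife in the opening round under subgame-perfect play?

602.55

Round 4 (the wife proposes): the husband will accept anything ≥ 0, so the wife offers 0 and keeps 1200.
Round 3 (the husband proposes): rejecting gives the wife an expected 0.65 × 1200 = 780. The husband offers 780 and keeps 1200 − 780 = 420.
Round 2 (the wife proposes): rejecting gives the husband an expected 0.65 × 420 = 273. The wife offers 273 and keeps 1200 − 273 = 927.
Round 1 (the husband proposes): rejecting gives the wife an expected 0.65 × 927 = 602.55; the husband offers that and keeps 597.45.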